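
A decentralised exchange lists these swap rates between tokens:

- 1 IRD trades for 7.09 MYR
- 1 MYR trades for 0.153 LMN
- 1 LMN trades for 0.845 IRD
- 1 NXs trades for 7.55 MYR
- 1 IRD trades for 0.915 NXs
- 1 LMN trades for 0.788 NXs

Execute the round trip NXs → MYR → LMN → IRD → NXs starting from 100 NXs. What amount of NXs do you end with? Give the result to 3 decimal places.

100 NXs × 7.55 = 755 MYR
755 MYR × 0.153 = 115.515 LMN
115.515 LMN × 0.845 = 97.610175 IRD
97.610175 IRD × 0.915 = 89.313310125 NXs

89.313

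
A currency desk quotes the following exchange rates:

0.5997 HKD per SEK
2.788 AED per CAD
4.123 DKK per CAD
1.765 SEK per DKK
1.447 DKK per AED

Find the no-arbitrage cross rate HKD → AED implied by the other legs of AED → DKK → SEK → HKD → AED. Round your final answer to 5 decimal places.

Known legs of the cycle: 1.447 × 1.765 × 0.5997 = 1.5316068135
For no arbitrage the full-cycle product must be 1, so the missing rate is 1 / 1.5316068135 ≈ 0.6529091.

0.65291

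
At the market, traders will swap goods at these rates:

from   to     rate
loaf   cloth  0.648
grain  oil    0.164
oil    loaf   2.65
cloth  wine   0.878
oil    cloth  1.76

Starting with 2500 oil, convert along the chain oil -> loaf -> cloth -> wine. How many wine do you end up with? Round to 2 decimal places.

2500 oil × 2.65 = 6625 loaf
6625 loaf × 0.648 = 4293 cloth
4293 cloth × 0.878 = 3769.254 wine

3769.25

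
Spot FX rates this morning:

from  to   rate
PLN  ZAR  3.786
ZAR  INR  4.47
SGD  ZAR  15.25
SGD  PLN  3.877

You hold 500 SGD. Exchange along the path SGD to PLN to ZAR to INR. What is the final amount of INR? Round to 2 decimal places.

32806.05

500 SGD × 3.877 = 1938.5 PLN
1938.5 PLN × 3.786 = 7339.161 ZAR
7339.161 ZAR × 4.47 = 32806.04967 INR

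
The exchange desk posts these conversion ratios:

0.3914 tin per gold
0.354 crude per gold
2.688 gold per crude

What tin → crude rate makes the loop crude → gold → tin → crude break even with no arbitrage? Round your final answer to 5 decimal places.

Known legs of the cycle: 2.688 × 0.3914 = 1.0520832
For no arbitrage the full-cycle product must be 1, so the missing rate is 1 / 1.0520832 ≈ 0.9504952.

0.95050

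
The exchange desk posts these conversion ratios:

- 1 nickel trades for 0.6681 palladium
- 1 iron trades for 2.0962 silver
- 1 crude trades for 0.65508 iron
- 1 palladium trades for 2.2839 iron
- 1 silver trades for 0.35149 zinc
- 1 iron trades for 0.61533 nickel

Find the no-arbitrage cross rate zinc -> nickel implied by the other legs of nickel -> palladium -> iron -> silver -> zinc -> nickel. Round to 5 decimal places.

Known legs of the cycle: 0.6681 × 2.2839 × 2.0962 × 0.35149 = 1.12425349574214342
For no arbitrage the full-cycle product must be 1, so the missing rate is 1 / 1.12425349574214342 ≈ 0.8894791.

0.88948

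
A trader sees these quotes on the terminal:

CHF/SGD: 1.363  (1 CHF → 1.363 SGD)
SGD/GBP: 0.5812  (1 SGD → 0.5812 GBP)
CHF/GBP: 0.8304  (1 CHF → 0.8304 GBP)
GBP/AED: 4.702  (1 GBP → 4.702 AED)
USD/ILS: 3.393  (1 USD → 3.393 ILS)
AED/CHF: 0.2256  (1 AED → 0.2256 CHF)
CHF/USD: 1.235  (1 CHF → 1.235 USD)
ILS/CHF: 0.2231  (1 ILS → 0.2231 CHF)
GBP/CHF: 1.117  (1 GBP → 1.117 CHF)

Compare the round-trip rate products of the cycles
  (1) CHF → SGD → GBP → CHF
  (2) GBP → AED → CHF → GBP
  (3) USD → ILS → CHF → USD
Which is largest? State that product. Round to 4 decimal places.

(1) 1.363 × 0.5812 × 1.117 = 0.88486
(2) 4.702 × 0.2256 × 0.8304 = 0.88086
(3) 3.393 × 0.2231 × 1.235 = 0.93487
Highest is cycle (3) at 0.9349 (≤1, no arbitrage).

0.9349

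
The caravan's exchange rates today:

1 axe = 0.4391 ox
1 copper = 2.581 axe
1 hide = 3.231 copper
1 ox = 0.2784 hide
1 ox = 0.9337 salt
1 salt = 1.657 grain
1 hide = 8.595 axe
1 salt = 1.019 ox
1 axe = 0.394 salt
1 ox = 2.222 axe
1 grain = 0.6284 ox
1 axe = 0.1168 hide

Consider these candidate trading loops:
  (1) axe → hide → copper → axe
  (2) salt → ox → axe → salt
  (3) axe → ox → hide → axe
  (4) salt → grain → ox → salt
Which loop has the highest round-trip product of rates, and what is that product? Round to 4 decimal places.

1.0507

(1) 0.1168 × 3.231 × 2.581 = 0.97402
(2) 1.019 × 2.222 × 0.394 = 0.89210
(3) 0.4391 × 0.2784 × 8.595 = 1.05070
(4) 1.657 × 0.6284 × 0.9337 = 0.97222
Highest is cycle (3) at 1.0507 (>1, arbitrage).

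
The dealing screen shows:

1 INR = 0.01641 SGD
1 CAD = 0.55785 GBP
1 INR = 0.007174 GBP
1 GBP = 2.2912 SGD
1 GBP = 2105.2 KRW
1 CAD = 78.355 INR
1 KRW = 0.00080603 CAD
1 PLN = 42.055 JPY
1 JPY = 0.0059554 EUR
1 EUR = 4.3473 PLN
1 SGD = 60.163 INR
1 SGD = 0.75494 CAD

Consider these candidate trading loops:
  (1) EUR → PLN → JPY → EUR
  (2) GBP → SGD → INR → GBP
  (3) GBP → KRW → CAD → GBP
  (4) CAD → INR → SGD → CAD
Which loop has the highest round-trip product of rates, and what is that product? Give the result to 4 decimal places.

(1) 4.3473 × 42.055 × 0.0059554 = 1.08880
(2) 2.2912 × 60.163 × 0.007174 = 0.98890
(3) 2105.2 × 0.00080603 × 0.55785 = 0.94659
(4) 78.355 × 0.01641 × 0.75494 = 0.97071
Highest is cycle (1) at 1.0888 (>1, arbitrage).

1.0888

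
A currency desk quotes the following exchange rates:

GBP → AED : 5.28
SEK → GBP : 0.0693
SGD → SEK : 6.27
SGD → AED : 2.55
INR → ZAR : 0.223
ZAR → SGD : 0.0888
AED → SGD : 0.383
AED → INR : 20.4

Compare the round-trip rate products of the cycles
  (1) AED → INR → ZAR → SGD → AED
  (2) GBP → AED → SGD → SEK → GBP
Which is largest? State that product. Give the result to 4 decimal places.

(1) 20.4 × 0.223 × 0.0888 × 2.55 = 1.03012
(2) 5.28 × 0.383 × 6.27 × 0.0693 = 0.87869
Highest is cycle (1) at 1.0301 (>1, arbitrage).

1.0301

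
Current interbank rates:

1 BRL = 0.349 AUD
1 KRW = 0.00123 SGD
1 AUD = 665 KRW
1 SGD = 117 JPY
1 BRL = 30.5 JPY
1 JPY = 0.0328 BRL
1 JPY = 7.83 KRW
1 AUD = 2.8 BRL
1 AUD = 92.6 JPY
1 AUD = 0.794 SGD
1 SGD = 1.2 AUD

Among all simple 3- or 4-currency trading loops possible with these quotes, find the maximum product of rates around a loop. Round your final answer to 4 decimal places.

1.1268

SGD→JPY→KRW→SGD: 117 × 7.83 × 0.00123 = 1.12682
SGD→AUD→JPY→KRW→SGD: 1.2 × 92.6 × 7.83 × 0.00123 = 1.07019
SGD→JPY→BRL→AUD→SGD: 117 × 0.0328 × 0.349 × 0.794 = 1.06342
JPY→BRL→AUD→JPY: 0.0328 × 0.349 × 92.6 = 1.06001
SGD→AUD→KRW→SGD: 1.2 × 665 × 0.00123 = 0.98154
Maximum is SGD→JPY→KRW→SGD at 1.1268; arbitrage exists.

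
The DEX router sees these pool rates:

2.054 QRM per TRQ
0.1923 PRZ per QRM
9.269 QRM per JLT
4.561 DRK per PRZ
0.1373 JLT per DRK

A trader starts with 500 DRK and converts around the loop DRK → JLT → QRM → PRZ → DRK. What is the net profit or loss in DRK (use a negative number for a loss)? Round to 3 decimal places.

500 DRK × 0.1373 = 68.65 JLT
68.65 JLT × 9.269 = 636.31685 QRM
636.31685 QRM × 0.1923 = 122.363730255 PRZ
122.363730255 PRZ × 4.561 = 558.100973693055 DRK
Net change: 558.100973693055 − 500 = 58.100973693055 DRK

58.101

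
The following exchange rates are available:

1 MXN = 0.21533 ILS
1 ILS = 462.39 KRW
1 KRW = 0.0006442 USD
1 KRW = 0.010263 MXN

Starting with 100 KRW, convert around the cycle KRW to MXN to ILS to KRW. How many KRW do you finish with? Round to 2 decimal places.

102.19

100 KRW × 0.010263 = 1.0263 MXN
1.0263 MXN × 0.21533 = 0.220993179 ILS
0.220993179 ILS × 462.39 = 102.18503603781 KRW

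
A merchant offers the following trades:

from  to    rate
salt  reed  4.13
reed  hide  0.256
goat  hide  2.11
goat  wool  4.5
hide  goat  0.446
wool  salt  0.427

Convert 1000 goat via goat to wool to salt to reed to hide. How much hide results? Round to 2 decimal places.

1000 goat × 4.5 = 4500 wool
4500 wool × 0.427 = 1921.5 salt
1921.5 salt × 4.13 = 7935.795 reed
7935.795 reed × 0.256 = 2031.56352 hide

2031.56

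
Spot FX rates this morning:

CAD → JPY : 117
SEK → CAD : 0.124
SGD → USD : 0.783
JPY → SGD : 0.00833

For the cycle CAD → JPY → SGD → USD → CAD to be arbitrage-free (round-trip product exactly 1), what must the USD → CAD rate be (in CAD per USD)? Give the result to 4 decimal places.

1.3104

Known legs of the cycle: 117 × 0.00833 × 0.783 = 0.76311963
For no arbitrage the full-cycle product must be 1, so the missing rate is 1 / 0.76311963 ≈ 1.310411.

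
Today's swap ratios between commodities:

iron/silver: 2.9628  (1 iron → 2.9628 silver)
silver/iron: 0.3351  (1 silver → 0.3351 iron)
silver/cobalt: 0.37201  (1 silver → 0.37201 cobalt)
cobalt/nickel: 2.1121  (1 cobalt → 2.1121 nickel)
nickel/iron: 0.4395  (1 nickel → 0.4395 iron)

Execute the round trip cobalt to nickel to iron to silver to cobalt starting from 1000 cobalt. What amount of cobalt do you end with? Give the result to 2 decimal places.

1023.13

1000 cobalt × 2.1121 = 2112.1 nickel
2112.1 nickel × 0.4395 = 928.26795 iron
928.26795 iron × 2.9628 = 2750.27228226 silver
2750.27228226 silver × 0.37201 = 1023.1287917235426 cobalt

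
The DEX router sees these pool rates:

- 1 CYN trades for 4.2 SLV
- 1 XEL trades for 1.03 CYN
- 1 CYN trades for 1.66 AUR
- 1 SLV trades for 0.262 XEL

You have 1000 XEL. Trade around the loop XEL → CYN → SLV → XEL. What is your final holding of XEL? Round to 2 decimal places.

1000 XEL × 1.03 = 1030 CYN
1030 CYN × 4.2 = 4326 SLV
4326 SLV × 0.262 = 1133.412 XEL

1133.41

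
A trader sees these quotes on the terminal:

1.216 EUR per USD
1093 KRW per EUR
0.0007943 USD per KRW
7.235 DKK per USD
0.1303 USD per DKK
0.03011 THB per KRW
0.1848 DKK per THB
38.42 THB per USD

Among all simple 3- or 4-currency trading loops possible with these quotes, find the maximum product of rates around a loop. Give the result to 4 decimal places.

KRW→USD→EUR→KRW: 0.0007943 × 1.216 × 1093 = 1.05569
THB→DKK→USD→THB: 0.1848 × 0.1303 × 38.42 = 0.92513
Maximum is KRW→USD→EUR→KRW at 1.0557; arbitrage exists.

1.0557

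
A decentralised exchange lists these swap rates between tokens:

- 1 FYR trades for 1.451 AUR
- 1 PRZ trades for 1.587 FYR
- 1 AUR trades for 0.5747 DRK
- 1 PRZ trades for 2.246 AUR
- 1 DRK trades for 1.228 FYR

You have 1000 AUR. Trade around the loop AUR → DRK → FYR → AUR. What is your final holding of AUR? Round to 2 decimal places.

1024.02

1000 AUR × 0.5747 = 574.7 DRK
574.7 DRK × 1.228 = 705.7316 FYR
705.7316 FYR × 1.451 = 1024.0165516 AUR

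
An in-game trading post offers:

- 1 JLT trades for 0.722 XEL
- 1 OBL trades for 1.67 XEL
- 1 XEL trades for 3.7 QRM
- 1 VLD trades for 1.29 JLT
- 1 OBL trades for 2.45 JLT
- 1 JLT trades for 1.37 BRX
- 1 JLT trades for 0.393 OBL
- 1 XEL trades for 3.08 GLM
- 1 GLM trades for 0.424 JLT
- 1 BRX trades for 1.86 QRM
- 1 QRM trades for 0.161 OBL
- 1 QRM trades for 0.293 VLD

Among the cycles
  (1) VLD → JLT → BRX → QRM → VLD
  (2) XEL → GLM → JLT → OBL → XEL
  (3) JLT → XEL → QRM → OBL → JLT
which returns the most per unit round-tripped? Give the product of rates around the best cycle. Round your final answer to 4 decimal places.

1.0537

(1) 1.29 × 1.37 × 1.86 × 0.293 = 0.96314
(2) 3.08 × 0.424 × 0.393 × 1.67 = 0.85709
(3) 0.722 × 3.7 × 0.161 × 2.45 = 1.05373
Highest is cycle (3) at 1.0537 (>1, arbitrage).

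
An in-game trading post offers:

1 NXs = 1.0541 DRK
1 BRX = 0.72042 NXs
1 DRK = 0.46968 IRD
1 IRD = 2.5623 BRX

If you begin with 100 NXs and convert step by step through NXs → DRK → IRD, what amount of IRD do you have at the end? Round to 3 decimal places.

49.509

100 NXs × 1.0541 = 105.41 DRK
105.41 DRK × 0.46968 = 49.5089688 IRD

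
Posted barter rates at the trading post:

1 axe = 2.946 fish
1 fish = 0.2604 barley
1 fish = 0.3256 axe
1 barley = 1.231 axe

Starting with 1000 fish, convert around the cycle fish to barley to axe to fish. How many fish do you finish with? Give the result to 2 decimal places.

1000 fish × 0.2604 = 260.4 barley
260.4 barley × 1.231 = 320.5524 axe
320.5524 axe × 2.946 = 944.3473704 fish

944.35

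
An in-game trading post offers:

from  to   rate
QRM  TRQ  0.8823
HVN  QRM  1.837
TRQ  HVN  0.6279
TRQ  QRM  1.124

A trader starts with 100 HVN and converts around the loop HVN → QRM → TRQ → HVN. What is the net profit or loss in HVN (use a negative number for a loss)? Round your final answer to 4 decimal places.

1.7691

100 HVN × 1.837 = 183.7 QRM
183.7 QRM × 0.8823 = 162.07851 TRQ
162.07851 TRQ × 0.6279 = 101.769096429 HVN
Net change: 101.769096429 − 100 = 1.769096429 HVN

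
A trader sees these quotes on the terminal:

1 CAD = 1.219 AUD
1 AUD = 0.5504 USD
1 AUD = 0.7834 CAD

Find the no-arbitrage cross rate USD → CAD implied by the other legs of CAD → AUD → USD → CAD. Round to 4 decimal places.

Known legs of the cycle: 1.219 × 0.5504 = 0.6709376
For no arbitrage the full-cycle product must be 1, so the missing rate is 1 / 0.6709376 ≈ 1.490452.

1.4905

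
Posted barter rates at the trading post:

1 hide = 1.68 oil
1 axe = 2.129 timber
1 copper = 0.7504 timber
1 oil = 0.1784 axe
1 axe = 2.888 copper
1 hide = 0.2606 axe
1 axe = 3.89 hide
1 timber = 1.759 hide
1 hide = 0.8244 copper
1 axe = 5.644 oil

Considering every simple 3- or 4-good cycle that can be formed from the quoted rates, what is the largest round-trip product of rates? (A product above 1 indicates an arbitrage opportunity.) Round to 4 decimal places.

1.1659

axe→hide→oil→axe: 3.89 × 1.68 × 0.1784 = 1.16588
axe→timber→hide→oil→axe: 2.129 × 1.759 × 1.68 × 0.1784 = 1.12239
copper→timber→hide→copper: 0.7504 × 1.759 × 0.8244 = 1.08817
copper→timber→hide→axe→copper: 0.7504 × 1.759 × 0.2606 × 2.888 = 0.99341
axe→timber→hide→axe: 2.129 × 1.759 × 0.2606 = 0.97592
Maximum is axe→hide→oil→axe at 1.1659; arbitrage exists.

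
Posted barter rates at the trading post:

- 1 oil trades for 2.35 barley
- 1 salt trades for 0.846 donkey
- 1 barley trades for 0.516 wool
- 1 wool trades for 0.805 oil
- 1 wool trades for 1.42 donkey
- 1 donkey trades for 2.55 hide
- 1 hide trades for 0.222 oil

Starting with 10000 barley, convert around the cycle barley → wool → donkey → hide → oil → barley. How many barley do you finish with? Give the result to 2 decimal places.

10000 barley × 0.516 = 5160 wool
5160 wool × 1.42 = 7327.2 donkey
7327.2 donkey × 2.55 = 18684.36 hide
18684.36 hide × 0.222 = 4147.92792 oil
4147.92792 oil × 2.35 = 9747.630612 barley

9747.63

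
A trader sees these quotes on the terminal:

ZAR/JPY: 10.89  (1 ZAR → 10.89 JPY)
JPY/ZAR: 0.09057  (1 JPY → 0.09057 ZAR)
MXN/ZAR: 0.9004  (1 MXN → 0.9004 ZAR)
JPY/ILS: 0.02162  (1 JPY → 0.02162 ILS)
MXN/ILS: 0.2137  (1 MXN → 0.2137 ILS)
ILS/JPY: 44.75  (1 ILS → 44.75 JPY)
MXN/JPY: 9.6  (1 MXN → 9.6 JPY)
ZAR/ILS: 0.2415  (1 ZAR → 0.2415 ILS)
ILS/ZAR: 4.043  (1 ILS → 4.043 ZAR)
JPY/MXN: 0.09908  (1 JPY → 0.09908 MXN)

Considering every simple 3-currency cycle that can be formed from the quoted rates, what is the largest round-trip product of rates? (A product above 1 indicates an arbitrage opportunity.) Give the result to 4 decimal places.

0.9788

JPY→ZAR→ILS→JPY: 0.09057 × 0.2415 × 44.75 = 0.97880
JPY→MXN→ZAR→JPY: 0.09908 × 0.9004 × 10.89 = 0.97151
JPY→ILS→ZAR→JPY: 0.02162 × 4.043 × 10.89 = 0.95189
JPY→MXN→ILS→JPY: 0.09908 × 0.2137 × 44.75 = 0.94751
Maximum is JPY→ZAR→ILS→JPY at 0.9788; no arbitrage — every cycle loses value.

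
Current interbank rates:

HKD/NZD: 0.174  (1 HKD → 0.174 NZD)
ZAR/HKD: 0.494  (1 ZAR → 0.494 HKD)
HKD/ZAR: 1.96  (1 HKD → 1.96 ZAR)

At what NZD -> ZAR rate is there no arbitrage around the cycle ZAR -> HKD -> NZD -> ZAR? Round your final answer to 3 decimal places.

11.634

Known legs of the cycle: 0.494 × 0.174 = 0.085956
For no arbitrage the full-cycle product must be 1, so the missing rate is 1 / 0.085956 ≈ 11.63386.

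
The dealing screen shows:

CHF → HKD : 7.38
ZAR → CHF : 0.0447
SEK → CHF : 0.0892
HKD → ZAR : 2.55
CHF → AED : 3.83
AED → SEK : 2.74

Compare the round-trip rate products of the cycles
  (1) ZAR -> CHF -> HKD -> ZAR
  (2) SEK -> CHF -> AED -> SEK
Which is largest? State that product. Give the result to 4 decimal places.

(1) 0.0447 × 7.38 × 2.55 = 0.84121
(2) 0.0892 × 3.83 × 2.74 = 0.93608
Highest is cycle (2) at 0.9361 (≤1, no arbitrage).

0.9361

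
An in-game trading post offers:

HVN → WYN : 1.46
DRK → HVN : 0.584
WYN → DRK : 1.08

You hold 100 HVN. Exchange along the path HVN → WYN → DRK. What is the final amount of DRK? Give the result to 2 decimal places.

100 HVN × 1.46 = 146 WYN
146 WYN × 1.08 = 157.68 DRK

157.68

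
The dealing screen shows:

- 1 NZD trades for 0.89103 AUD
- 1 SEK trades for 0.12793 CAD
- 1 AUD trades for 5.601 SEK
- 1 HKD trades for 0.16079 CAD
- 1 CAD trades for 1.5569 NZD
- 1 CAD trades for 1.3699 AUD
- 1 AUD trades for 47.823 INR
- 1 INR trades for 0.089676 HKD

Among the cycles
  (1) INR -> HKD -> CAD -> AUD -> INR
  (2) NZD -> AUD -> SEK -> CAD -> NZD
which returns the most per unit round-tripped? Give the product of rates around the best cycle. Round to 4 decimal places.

0.9940

(1) 0.089676 × 0.16079 × 1.3699 × 47.823 = 0.94463
(2) 0.89103 × 5.601 × 0.12793 × 1.5569 = 0.99401
Highest is cycle (2) at 0.9940 (≤1, no arbitrage).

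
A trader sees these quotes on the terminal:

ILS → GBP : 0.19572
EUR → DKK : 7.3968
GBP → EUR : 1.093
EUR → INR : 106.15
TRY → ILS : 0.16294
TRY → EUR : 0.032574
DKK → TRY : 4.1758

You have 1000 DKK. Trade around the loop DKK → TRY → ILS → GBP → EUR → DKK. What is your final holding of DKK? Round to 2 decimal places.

1076.63

1000 DKK × 4.1758 = 4175.8 TRY
4175.8 TRY × 0.16294 = 680.404852 ILS
680.404852 ILS × 0.19572 = 133.16883763344 GBP
133.16883763344 GBP × 1.093 = 145.55353953334992 EUR
145.55353953334992 EUR × 7.3968 = 1076.630421220282688256 DKK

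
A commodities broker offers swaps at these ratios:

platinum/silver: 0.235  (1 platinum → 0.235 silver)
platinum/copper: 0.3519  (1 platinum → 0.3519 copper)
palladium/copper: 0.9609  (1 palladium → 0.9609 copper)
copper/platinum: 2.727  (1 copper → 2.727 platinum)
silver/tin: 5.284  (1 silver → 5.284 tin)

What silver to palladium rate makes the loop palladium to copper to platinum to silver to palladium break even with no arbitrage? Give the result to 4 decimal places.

1.6239

Known legs of the cycle: 0.9609 × 2.727 × 0.235 = 0.6157879605
For no arbitrage the full-cycle product must be 1, so the missing rate is 1 / 0.6157879605 ≈ 1.623936.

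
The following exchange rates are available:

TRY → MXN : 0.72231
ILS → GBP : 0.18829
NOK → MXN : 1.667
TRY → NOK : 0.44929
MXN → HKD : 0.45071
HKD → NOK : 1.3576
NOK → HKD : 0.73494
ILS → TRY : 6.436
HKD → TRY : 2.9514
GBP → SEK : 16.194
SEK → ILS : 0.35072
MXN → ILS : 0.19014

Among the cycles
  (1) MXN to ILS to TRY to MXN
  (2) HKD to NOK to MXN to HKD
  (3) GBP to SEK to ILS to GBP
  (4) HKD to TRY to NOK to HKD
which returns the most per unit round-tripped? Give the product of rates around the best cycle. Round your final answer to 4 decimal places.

(1) 0.19014 × 6.436 × 0.72231 = 0.88392
(2) 1.3576 × 1.667 × 0.45071 = 1.02001
(3) 16.194 × 0.35072 × 0.18829 = 1.06940
(4) 2.9514 × 0.44929 × 0.73494 = 0.97456
Highest is cycle (3) at 1.0694 (>1, arbitrage).

1.0694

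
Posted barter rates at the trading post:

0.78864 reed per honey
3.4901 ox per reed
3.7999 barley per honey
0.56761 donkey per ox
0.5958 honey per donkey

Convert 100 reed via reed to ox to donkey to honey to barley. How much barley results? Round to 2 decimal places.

100 reed × 3.4901 = 349.01 ox
349.01 ox × 0.56761 = 198.1015661 donkey
198.1015661 donkey × 0.5958 = 118.02891308238 honey
118.02891308238 honey × 3.7999 = 448.498066821735762 barley

448.50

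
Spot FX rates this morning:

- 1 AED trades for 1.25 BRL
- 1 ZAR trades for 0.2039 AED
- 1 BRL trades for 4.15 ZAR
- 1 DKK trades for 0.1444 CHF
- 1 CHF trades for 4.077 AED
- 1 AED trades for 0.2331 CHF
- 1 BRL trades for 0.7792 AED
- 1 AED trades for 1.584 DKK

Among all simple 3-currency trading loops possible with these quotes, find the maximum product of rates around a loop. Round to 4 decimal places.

BRL→ZAR→AED→BRL: 4.15 × 0.2039 × 1.25 = 1.05773
DKK→CHF→AED→DKK: 0.1444 × 4.077 × 1.584 = 0.93253
Maximum is BRL→ZAR→AED→BRL at 1.0577; arbitrage exists.

1.0577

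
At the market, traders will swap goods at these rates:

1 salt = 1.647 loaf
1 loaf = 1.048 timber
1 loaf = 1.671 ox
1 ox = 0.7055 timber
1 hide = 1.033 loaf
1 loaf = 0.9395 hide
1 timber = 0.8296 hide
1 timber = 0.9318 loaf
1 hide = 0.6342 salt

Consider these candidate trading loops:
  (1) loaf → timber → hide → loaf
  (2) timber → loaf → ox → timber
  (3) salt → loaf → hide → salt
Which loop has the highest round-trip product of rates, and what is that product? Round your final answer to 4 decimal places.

1.0985

(1) 1.048 × 0.8296 × 1.033 = 0.89811
(2) 0.9318 × 1.671 × 0.7055 = 1.09849
(3) 1.647 × 0.9395 × 0.6342 = 0.98133
Highest is cycle (2) at 1.0985 (>1, arbitrage).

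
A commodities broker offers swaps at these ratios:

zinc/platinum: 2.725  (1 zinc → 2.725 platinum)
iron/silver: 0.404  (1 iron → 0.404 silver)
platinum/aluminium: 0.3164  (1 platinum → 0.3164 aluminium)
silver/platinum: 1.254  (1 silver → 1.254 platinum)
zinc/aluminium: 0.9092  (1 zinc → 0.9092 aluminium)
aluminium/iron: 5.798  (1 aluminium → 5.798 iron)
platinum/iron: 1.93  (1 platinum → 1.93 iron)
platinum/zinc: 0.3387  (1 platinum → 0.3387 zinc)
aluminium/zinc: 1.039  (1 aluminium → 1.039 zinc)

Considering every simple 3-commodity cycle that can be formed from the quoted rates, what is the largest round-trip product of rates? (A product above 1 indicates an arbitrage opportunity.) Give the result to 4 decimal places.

0.9778

iron→silver→platinum→iron: 0.404 × 1.254 × 1.93 = 0.97777
aluminium→zinc→platinum→aluminium: 1.039 × 2.725 × 0.3164 = 0.89582
Maximum is iron→silver→platinum→iron at 0.9778; no arbitrage — every cycle loses value.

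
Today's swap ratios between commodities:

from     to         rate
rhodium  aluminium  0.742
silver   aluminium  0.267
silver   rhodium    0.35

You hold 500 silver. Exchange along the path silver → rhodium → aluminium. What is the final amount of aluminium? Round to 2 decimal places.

500 silver × 0.35 = 175 rhodium
175 rhodium × 0.742 = 129.85 aluminium

129.85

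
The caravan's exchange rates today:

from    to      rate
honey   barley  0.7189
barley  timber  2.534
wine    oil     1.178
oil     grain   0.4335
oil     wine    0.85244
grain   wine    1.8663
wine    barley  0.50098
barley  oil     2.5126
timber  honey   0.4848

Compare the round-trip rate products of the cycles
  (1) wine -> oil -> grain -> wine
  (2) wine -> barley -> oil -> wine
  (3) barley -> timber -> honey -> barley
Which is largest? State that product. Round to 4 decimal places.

1.0730

(1) 1.178 × 0.4335 × 1.8663 = 0.95305
(2) 0.50098 × 2.5126 × 0.85244 = 1.07302
(3) 2.534 × 0.4848 × 0.7189 = 0.88316
Highest is cycle (2) at 1.0730 (>1, arbitrage).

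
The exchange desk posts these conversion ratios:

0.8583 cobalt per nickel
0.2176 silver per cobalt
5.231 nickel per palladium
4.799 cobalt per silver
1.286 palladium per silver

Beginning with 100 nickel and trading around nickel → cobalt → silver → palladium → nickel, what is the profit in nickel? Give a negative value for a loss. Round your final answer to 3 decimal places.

100 nickel × 0.8583 = 85.83 cobalt
85.83 cobalt × 0.2176 = 18.676608 silver
18.676608 silver × 1.286 = 24.018117888 palladium
24.018117888 palladium × 5.231 = 125.638774672128 nickel
Net change: 125.638774672128 − 100 = 25.638774672128 nickel

25.639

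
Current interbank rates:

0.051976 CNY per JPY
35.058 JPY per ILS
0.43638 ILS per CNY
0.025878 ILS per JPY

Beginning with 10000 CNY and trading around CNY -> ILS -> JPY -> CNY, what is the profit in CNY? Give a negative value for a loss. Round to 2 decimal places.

-2048.39

10000 CNY × 0.43638 = 4363.8 ILS
4363.8 ILS × 35.058 = 152986.1004 JPY
152986.1004 JPY × 0.051976 = 7951.6055543904 CNY
Net change: 7951.6055543904 − 10000 = -2048.3944456096 CNY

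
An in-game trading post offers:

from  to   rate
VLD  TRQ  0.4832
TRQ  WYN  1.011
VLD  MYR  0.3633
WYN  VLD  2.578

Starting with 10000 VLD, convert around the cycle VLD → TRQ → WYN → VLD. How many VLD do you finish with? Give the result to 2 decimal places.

10000 VLD × 0.4832 = 4832 TRQ
4832 TRQ × 1.011 = 4885.152 WYN
4885.152 WYN × 2.578 = 12593.921856 VLD

12593.92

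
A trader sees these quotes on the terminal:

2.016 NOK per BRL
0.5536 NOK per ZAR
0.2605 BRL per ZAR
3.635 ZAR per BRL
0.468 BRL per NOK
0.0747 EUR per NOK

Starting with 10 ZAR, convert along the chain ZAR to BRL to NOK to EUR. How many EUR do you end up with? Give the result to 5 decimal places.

10 ZAR × 0.2605 = 2.605 BRL
2.605 BRL × 2.016 = 5.25168 NOK
5.25168 NOK × 0.0747 = 0.392300496 EUR

0.39230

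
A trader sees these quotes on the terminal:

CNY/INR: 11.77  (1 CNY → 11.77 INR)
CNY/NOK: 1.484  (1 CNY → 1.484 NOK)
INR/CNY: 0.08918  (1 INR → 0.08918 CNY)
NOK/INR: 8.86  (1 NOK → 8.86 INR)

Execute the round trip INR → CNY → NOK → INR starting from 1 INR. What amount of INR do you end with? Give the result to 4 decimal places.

1.1726

1 INR × 0.08918 = 0.08918 CNY
0.08918 CNY × 1.484 = 0.13234312 NOK
0.13234312 NOK × 8.86 = 1.1725600432 INR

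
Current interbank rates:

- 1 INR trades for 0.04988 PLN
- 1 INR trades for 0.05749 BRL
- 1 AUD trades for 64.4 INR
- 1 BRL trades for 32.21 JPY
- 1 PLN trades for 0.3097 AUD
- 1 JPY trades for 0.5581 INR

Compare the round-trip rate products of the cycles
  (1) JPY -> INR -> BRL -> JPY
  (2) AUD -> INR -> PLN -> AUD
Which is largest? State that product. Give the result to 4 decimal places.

1.0335

(1) 0.5581 × 0.05749 × 32.21 = 1.03346
(2) 64.4 × 0.04988 × 0.3097 = 0.99484
Highest is cycle (1) at 1.0335 (>1, arbitrage).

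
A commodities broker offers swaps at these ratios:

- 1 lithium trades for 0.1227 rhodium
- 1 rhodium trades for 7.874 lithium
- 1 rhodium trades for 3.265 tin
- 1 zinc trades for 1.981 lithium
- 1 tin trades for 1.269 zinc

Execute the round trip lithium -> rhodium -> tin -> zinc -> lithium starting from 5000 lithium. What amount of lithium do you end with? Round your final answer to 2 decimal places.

5000 lithium × 0.1227 = 613.5 rhodium
613.5 rhodium × 3.265 = 2003.0775 tin
2003.0775 tin × 1.269 = 2541.9053475 zinc
2541.9053475 zinc × 1.981 = 5035.5144933975 lithium

5035.51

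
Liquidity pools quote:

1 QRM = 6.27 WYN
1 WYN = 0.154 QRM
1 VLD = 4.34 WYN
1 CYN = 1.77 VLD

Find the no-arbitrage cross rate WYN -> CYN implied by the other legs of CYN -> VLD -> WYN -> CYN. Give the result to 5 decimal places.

0.13018

Known legs of the cycle: 1.77 × 4.34 = 7.6818
For no arbitrage the full-cycle product must be 1, so the missing rate is 1 / 7.6818 ≈ 0.1301778.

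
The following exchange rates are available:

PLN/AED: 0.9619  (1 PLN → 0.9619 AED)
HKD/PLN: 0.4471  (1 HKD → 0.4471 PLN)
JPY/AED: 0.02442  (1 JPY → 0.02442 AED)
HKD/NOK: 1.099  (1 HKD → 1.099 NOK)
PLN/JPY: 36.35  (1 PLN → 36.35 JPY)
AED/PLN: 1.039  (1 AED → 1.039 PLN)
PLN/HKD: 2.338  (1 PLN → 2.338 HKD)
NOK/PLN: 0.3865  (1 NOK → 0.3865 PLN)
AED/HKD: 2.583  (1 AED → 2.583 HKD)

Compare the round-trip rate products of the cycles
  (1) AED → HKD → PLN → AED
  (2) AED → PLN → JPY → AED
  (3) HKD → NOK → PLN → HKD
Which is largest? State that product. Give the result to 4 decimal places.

(1) 2.583 × 0.4471 × 0.9619 = 1.11086
(2) 1.039 × 36.35 × 0.02442 = 0.92229
(3) 1.099 × 0.3865 × 2.338 = 0.99310
Highest is cycle (1) at 1.1109 (>1, arbitrage).

1.1109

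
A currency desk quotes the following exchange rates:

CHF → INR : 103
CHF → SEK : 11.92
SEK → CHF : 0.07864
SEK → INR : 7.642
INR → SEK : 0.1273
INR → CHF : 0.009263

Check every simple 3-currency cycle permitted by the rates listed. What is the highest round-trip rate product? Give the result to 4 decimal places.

INR→SEK→CHF→INR: 0.1273 × 0.07864 × 103 = 1.03112
INR→CHF→SEK→INR: 0.009263 × 11.92 × 7.642 = 0.84379
Maximum is INR→SEK→CHF→INR at 1.0311; arbitrage exists.

1.0311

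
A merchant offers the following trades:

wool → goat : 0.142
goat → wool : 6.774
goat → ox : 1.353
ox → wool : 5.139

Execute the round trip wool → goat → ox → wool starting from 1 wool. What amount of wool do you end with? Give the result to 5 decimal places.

1 wool × 0.142 = 0.142 goat
0.142 goat × 1.353 = 0.192126 ox
0.192126 ox × 5.139 = 0.987335514 wool

0.98734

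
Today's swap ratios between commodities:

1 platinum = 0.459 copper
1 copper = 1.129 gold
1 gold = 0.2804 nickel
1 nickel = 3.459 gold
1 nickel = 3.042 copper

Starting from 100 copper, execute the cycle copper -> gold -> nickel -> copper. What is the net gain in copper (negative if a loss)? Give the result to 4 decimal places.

100 copper × 1.129 = 112.9 gold
112.9 gold × 0.2804 = 31.65716 nickel
31.65716 nickel × 3.042 = 96.30108072 copper
Net change: 96.30108072 − 100 = -3.69891928 copper

-3.6989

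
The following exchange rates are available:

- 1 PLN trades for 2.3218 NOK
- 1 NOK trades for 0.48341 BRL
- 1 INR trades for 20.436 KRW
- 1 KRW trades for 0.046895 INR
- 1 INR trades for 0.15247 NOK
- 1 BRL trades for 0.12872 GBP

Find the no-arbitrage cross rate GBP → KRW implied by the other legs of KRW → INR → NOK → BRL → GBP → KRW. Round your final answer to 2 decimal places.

Known legs of the cycle: 0.046895 × 0.15247 × 0.48341 × 0.12872 = 0.00044491044508876388
For no arbitrage the full-cycle product must be 1, so the missing rate is 1 / 0.00044491044508876388 ≈ 2247.6433.

2247.64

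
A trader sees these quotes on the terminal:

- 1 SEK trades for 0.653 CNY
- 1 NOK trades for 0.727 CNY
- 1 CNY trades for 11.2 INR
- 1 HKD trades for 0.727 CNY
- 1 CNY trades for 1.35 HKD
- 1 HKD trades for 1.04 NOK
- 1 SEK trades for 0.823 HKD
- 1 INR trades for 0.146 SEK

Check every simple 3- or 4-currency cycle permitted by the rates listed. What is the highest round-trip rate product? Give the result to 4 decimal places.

1.0678

SEK→CNY→INR→SEK: 0.653 × 11.2 × 0.146 = 1.06779
NOK→CNY→HKD→NOK: 0.727 × 1.35 × 1.04 = 1.02071
SEK→HKD→CNY→INR→SEK: 0.823 × 0.727 × 11.2 × 0.146 = 0.97837
Maximum is SEK→CNY→INR→SEK at 1.0678; arbitrage exists.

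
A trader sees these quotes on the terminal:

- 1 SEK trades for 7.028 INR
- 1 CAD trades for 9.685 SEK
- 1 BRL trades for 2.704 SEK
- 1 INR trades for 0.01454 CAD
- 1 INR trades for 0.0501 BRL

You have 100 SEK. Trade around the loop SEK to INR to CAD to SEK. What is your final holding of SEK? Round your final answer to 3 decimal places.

98.968

100 SEK × 7.028 = 702.8 INR
702.8 INR × 0.01454 = 10.218712 CAD
10.218712 CAD × 9.685 = 98.96822572 SEK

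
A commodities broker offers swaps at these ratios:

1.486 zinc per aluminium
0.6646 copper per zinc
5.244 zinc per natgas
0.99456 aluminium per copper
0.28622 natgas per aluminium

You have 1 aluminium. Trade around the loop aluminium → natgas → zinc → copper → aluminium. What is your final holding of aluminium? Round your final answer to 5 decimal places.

0.99210

1 aluminium × 0.28622 = 0.28622 natgas
0.28622 natgas × 5.244 = 1.50093768 zinc
1.50093768 zinc × 0.6646 = 0.997523182128 copper
0.997523182128 copper × 0.99456 = 0.99209665601722368 aluminium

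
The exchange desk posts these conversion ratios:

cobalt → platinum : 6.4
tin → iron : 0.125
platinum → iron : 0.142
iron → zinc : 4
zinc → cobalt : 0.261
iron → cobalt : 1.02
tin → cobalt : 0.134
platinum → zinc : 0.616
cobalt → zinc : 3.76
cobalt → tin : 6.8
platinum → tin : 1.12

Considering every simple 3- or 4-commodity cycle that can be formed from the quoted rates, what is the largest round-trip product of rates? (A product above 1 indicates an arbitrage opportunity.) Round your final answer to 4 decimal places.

1.0290

zinc→cobalt→platinum→zinc: 0.261 × 6.4 × 0.616 = 1.02897
tin→cobalt→platinum→tin: 0.134 × 6.4 × 1.12 = 0.96051
iron→zinc→cobalt→platinum→iron: 4 × 0.261 × 6.4 × 0.142 = 0.94879
iron→cobalt→platinum→iron: 1.02 × 6.4 × 0.142 = 0.92698
iron→cobalt→platinum→tin→iron: 1.02 × 6.4 × 1.12 × 0.125 = 0.91392
iron→zinc→cobalt→tin→iron: 4 × 0.261 × 6.8 × 0.125 = 0.88740
iron→cobalt→tin→iron: 1.02 × 6.8 × 0.125 = 0.86700
Maximum is zinc→cobalt→platinum→zinc at 1.0290; arbitrage exists.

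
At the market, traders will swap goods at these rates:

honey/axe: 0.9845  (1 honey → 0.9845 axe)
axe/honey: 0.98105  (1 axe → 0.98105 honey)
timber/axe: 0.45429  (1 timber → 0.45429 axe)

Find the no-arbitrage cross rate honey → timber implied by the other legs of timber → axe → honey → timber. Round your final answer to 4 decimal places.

2.2438

Known legs of the cycle: 0.45429 × 0.98105 = 0.4456812045
For no arbitrage the full-cycle product must be 1, so the missing rate is 1 / 0.4456812045 ≈ 2.243756.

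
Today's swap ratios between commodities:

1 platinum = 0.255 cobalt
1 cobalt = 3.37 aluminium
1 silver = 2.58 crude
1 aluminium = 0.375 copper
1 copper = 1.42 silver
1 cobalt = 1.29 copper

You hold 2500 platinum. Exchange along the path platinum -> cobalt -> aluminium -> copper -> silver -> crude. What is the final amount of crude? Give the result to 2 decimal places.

2500 platinum × 0.255 = 637.5 cobalt
637.5 cobalt × 3.37 = 2148.375 aluminium
2148.375 aluminium × 0.375 = 805.640625 copper
805.640625 copper × 1.42 = 1144.0096875 silver
1144.0096875 silver × 2.58 = 2951.54499375 crude

2951.54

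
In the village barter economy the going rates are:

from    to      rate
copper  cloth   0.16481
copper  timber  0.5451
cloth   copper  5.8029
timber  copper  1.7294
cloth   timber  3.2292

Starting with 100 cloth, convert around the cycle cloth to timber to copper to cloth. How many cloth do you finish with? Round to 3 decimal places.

100 cloth × 3.2292 = 322.92 timber
322.92 timber × 1.7294 = 558.457848 copper
558.457848 copper × 0.16481 = 92.03943792888 cloth

92.039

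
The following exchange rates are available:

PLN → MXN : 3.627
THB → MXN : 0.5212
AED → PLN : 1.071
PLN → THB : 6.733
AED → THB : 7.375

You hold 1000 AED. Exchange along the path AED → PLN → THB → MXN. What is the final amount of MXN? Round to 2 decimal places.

3758.40

1000 AED × 1.071 = 1071 PLN
1071 PLN × 6.733 = 7211.043 THB
7211.043 THB × 0.5212 = 3758.3956116 MXN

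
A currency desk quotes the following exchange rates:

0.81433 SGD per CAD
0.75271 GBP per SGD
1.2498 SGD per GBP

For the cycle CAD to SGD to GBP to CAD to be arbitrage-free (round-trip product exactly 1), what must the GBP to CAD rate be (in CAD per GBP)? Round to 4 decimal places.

Known legs of the cycle: 0.81433 × 0.75271 = 0.6129543343
For no arbitrage the full-cycle product must be 1, so the missing rate is 1 / 0.6129543343 ≈ 1.631443.

1.6314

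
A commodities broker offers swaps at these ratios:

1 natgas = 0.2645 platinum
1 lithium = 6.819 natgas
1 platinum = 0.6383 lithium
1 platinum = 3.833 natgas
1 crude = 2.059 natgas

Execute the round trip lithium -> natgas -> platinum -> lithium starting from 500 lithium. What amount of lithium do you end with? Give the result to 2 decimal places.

500 lithium × 6.819 = 3409.5 natgas
3409.5 natgas × 0.2645 = 901.81275 platinum
901.81275 platinum × 0.6383 = 575.627078325 lithium

575.63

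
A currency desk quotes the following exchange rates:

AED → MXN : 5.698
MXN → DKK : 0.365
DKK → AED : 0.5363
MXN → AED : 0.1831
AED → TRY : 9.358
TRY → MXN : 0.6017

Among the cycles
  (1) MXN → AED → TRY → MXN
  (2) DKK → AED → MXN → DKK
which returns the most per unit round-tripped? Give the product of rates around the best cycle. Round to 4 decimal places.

1.1154

(1) 0.1831 × 9.358 × 0.6017 = 1.03098
(2) 0.5363 × 5.698 × 0.365 = 1.11538
Highest is cycle (2) at 1.1154 (>1, arbitrage).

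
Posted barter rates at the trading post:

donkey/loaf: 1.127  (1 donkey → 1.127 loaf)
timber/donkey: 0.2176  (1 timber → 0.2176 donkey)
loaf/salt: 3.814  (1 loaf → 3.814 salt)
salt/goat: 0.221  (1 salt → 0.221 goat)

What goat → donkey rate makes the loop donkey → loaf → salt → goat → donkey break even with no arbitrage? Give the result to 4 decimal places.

Known legs of the cycle: 1.127 × 3.814 × 0.221 = 0.949941538
For no arbitrage the full-cycle product must be 1, so the missing rate is 1 / 0.949941538 ≈ 1.052696.

1.0527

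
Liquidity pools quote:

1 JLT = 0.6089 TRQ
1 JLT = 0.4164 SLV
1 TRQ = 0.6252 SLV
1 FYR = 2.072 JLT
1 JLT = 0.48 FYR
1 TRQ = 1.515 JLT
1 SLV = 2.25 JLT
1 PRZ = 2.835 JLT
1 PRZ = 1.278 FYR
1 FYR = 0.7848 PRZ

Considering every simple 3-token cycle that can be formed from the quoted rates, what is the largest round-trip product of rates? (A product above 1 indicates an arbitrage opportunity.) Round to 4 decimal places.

1.0680

FYR→PRZ→JLT→FYR: 0.7848 × 2.835 × 0.48 = 1.06796
SLV→JLT→TRQ→SLV: 2.25 × 0.6089 × 0.6252 = 0.85654
Maximum is FYR→PRZ→JLT→FYR at 1.0680; arbitrage exists.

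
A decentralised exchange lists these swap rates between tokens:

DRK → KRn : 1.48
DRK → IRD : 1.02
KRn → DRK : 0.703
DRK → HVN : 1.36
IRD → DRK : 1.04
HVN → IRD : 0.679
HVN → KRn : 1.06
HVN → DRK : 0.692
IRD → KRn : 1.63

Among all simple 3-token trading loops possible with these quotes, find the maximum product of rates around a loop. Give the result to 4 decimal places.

1.1688

IRD→KRn→DRK→IRD: 1.63 × 0.703 × 1.02 = 1.16881
HVN→KRn→DRK→HVN: 1.06 × 0.703 × 1.36 = 1.01344
IRD→DRK→HVN→IRD: 1.04 × 1.36 × 0.679 = 0.96038
Maximum is IRD→KRn→DRK→IRD at 1.1688; arbitrage exists.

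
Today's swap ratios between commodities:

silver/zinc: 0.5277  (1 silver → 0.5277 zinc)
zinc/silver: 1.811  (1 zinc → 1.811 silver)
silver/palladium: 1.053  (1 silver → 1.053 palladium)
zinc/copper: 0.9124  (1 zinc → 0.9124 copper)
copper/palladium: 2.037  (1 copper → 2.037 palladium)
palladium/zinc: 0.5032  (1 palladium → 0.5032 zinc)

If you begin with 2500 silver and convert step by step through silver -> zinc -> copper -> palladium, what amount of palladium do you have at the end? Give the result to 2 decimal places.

2451.90

2500 silver × 0.5277 = 1319.25 zinc
1319.25 zinc × 0.9124 = 1203.6837 copper
1203.6837 copper × 2.037 = 2451.9036969 palladium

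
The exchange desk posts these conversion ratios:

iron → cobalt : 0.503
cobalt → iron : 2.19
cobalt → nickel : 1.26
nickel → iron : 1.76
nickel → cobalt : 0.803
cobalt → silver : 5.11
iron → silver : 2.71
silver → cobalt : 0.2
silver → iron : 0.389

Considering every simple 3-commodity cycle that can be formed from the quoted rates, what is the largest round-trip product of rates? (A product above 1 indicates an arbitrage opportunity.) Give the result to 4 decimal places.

silver→cobalt→iron→silver: 0.2 × 2.19 × 2.71 = 1.18698
iron→cobalt→nickel→iron: 0.503 × 1.26 × 1.76 = 1.11545
silver→iron→cobalt→silver: 0.389 × 0.503 × 5.11 = 0.99986
Maximum is silver→cobalt→iron→silver at 1.1870; arbitrage exists.

1.1870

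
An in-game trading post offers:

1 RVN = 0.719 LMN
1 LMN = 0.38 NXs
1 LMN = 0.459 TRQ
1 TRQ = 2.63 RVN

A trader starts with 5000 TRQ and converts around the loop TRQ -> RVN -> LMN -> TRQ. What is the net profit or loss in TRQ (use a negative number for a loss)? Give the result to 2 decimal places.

-660.22

5000 TRQ × 2.63 = 13150 RVN
13150 RVN × 0.719 = 9454.85 LMN
9454.85 LMN × 0.459 = 4339.77615 TRQ
Net change: 4339.77615 − 5000 = -660.22385 TRQ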